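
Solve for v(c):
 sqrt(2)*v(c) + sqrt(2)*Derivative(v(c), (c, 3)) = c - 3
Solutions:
 v(c) = C3*exp(-c) + sqrt(2)*c/2 + (C1*sin(sqrt(3)*c/2) + C2*cos(sqrt(3)*c/2))*exp(c/2) - 3*sqrt(2)/2


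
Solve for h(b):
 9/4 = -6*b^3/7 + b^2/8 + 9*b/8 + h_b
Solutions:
 h(b) = C1 + 3*b^4/14 - b^3/24 - 9*b^2/16 + 9*b/4


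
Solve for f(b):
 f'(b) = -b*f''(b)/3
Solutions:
 f(b) = C1 + C2/b^2


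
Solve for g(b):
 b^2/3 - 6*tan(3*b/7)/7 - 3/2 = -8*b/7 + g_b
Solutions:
 g(b) = C1 + b^3/9 + 4*b^2/7 - 3*b/2 + 2*log(cos(3*b/7))


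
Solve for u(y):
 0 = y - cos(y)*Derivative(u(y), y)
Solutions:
 u(y) = C1 + Integral(y/cos(y), y)


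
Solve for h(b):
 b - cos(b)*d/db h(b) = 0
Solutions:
 h(b) = C1 + Integral(b/cos(b), b)


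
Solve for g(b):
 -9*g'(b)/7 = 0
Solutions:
 g(b) = C1


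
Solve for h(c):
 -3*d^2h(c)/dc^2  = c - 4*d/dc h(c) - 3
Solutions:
 h(c) = C1 + C2*exp(4*c/3) + c^2/8 - 9*c/16


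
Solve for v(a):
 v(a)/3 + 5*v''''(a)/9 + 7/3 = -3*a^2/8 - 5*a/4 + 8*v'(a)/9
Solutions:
 v(a) = C1*exp(a*(-2^(1/3)*5^(2/3)*(29 + 9*sqrt(11))^(1/3) - 10 + 5*2^(2/3)*5^(1/3)/(29 + 9*sqrt(11))^(1/3))/30)*sin(10^(1/3)*sqrt(3)*a*(5*2^(1/3)/(29 + 9*sqrt(11))^(1/3) + 5^(1/3)*(29 + 9*sqrt(11))^(1/3))/30) + C2*exp(a*(-2^(1/3)*5^(2/3)*(29 + 9*sqrt(11))^(1/3) - 10 + 5*2^(2/3)*5^(1/3)/(29 + 9*sqrt(11))^(1/3))/30)*cos(10^(1/3)*sqrt(3)*a*(5*2^(1/3)/(29 + 9*sqrt(11))^(1/3) + 5^(1/3)*(29 + 9*sqrt(11))^(1/3))/30) + C3*exp(a) + C4*exp(a*(-5 - 5*2^(2/3)*5^(1/3)/(29 + 9*sqrt(11))^(1/3) + 2^(1/3)*5^(2/3)*(29 + 9*sqrt(11))^(1/3))/15) - 9*a^2/8 - 39*a/4 - 33


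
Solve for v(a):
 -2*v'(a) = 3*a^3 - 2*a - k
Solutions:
 v(a) = C1 - 3*a^4/8 + a^2/2 + a*k/2


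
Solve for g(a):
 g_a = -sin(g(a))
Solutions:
 g(a) = -acos((-C1 - exp(2*a))/(C1 - exp(2*a))) + 2*pi
 g(a) = acos((-C1 - exp(2*a))/(C1 - exp(2*a)))


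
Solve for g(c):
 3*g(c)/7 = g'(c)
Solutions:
 g(c) = C1*exp(3*c/7)


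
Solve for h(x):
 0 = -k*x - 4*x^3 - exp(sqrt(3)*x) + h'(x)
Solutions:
 h(x) = C1 + k*x^2/2 + x^4 + sqrt(3)*exp(sqrt(3)*x)/3


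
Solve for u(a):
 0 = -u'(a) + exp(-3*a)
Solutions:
 u(a) = C1 - exp(-3*a)/3


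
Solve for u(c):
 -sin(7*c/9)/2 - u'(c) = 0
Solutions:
 u(c) = C1 + 9*cos(7*c/9)/14


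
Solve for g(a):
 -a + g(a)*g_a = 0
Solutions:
 g(a) = -sqrt(C1 + a^2)
 g(a) = sqrt(C1 + a^2)


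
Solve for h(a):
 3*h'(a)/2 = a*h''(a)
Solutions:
 h(a) = C1 + C2*a^(5/2)


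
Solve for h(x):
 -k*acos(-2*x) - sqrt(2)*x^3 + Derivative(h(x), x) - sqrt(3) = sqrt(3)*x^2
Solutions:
 h(x) = C1 + k*(x*acos(-2*x) + sqrt(1 - 4*x^2)/2) + sqrt(2)*x^4/4 + sqrt(3)*x^3/3 + sqrt(3)*x


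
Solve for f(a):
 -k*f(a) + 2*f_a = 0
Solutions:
 f(a) = C1*exp(a*k/2)


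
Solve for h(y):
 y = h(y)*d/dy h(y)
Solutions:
 h(y) = -sqrt(C1 + y^2)
 h(y) = sqrt(C1 + y^2)


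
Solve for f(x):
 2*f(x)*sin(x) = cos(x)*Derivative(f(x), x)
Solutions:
 f(x) = C1/cos(x)^2


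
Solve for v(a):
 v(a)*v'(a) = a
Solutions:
 v(a) = -sqrt(C1 + a^2)
 v(a) = sqrt(C1 + a^2)


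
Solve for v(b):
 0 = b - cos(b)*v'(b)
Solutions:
 v(b) = C1 + Integral(b/cos(b), b)


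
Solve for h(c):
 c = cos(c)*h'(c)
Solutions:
 h(c) = C1 + Integral(c/cos(c), c)


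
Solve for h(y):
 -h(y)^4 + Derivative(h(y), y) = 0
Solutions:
 h(y) = (-1/(C1 + 3*y))^(1/3)
 h(y) = (-1/(C1 + y))^(1/3)*(-3^(2/3) - 3*3^(1/6)*I)/6
 h(y) = (-1/(C1 + y))^(1/3)*(-3^(2/3) + 3*3^(1/6)*I)/6


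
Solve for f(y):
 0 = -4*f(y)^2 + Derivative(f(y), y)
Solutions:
 f(y) = -1/(C1 + 4*y)


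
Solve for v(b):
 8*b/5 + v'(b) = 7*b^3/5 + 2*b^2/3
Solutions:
 v(b) = C1 + 7*b^4/20 + 2*b^3/9 - 4*b^2/5


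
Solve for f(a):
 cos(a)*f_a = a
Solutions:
 f(a) = C1 + Integral(a/cos(a), a)


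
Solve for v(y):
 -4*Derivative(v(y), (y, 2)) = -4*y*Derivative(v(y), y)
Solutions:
 v(y) = C1 + C2*erfi(sqrt(2)*y/2)


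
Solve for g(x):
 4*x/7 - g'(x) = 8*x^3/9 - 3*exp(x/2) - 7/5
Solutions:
 g(x) = C1 - 2*x^4/9 + 2*x^2/7 + 7*x/5 + 6*exp(x/2)


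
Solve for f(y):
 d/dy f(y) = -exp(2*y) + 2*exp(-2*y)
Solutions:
 f(y) = C1 - exp(2*y)/2 - exp(-2*y)


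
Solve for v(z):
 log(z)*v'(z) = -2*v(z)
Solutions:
 v(z) = C1*exp(-2*li(z))


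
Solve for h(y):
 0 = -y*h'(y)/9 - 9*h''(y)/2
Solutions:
 h(y) = C1 + C2*erf(y/9)


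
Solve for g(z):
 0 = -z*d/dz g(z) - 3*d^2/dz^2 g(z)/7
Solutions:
 g(z) = C1 + C2*erf(sqrt(42)*z/6)


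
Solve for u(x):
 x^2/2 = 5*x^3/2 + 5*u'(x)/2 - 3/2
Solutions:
 u(x) = C1 - x^4/4 + x^3/15 + 3*x/5


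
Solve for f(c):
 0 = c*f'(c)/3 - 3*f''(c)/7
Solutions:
 f(c) = C1 + C2*erfi(sqrt(14)*c/6)


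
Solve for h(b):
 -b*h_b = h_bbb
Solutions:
 h(b) = C1 + Integral(C2*airyai(-b) + C3*airybi(-b), b)


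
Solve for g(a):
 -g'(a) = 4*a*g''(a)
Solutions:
 g(a) = C1 + C2*a^(3/4)


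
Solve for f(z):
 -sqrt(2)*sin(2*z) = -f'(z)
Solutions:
 f(z) = C1 - sqrt(2)*cos(2*z)/2


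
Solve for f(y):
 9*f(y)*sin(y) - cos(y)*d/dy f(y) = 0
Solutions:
 f(y) = C1/cos(y)^9


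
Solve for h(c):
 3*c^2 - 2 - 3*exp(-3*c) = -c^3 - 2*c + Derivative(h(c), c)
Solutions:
 h(c) = C1 + c^4/4 + c^3 + c^2 - 2*c + exp(-3*c)


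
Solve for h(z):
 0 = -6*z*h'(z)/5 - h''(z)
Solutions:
 h(z) = C1 + C2*erf(sqrt(15)*z/5)


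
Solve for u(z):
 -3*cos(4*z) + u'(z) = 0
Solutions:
 u(z) = C1 + 3*sin(4*z)/4


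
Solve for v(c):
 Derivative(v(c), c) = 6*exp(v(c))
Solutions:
 v(c) = log(-1/(C1 + 6*c))


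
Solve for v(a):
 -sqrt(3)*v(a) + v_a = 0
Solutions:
 v(a) = C1*exp(sqrt(3)*a)


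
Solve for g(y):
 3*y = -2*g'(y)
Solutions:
 g(y) = C1 - 3*y^2/4


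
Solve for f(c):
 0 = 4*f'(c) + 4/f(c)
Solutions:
 f(c) = -sqrt(C1 - 2*c)
 f(c) = sqrt(C1 - 2*c)


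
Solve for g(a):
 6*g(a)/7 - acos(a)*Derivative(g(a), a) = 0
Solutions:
 g(a) = C1*exp(6*Integral(1/acos(a), a)/7)


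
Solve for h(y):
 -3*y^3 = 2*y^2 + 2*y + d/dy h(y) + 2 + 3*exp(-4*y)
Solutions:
 h(y) = C1 - 3*y^4/4 - 2*y^3/3 - y^2 - 2*y + 3*exp(-4*y)/4


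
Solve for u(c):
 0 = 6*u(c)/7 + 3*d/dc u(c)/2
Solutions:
 u(c) = C1*exp(-4*c/7)


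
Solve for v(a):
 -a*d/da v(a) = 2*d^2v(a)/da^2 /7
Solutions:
 v(a) = C1 + C2*erf(sqrt(7)*a/2)


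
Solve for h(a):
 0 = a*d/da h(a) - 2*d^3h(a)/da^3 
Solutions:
 h(a) = C1 + Integral(C2*airyai(2^(2/3)*a/2) + C3*airybi(2^(2/3)*a/2), a)


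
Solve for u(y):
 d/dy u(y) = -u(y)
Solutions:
 u(y) = C1*exp(-y)


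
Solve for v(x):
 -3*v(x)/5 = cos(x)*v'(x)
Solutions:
 v(x) = C1*(sin(x) - 1)^(3/10)/(sin(x) + 1)^(3/10)


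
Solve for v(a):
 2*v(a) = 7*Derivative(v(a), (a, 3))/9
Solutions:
 v(a) = C3*exp(18^(1/3)*7^(2/3)*a/7) + (C1*sin(3*2^(1/3)*3^(1/6)*7^(2/3)*a/14) + C2*cos(3*2^(1/3)*3^(1/6)*7^(2/3)*a/14))*exp(-18^(1/3)*7^(2/3)*a/14)


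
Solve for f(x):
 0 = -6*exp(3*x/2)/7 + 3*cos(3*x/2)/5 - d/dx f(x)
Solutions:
 f(x) = C1 - 4*exp(3*x/2)/7 + 2*sin(3*x/2)/5


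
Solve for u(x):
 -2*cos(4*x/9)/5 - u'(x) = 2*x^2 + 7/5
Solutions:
 u(x) = C1 - 2*x^3/3 - 7*x/5 - 9*sin(4*x/9)/10


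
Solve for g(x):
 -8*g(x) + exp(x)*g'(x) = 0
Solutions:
 g(x) = C1*exp(-8*exp(-x))


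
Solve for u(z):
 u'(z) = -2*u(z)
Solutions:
 u(z) = C1*exp(-2*z)


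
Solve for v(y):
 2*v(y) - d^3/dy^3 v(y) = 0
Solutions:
 v(y) = C3*exp(2^(1/3)*y) + (C1*sin(2^(1/3)*sqrt(3)*y/2) + C2*cos(2^(1/3)*sqrt(3)*y/2))*exp(-2^(1/3)*y/2)


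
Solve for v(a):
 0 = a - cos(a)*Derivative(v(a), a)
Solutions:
 v(a) = C1 + Integral(a/cos(a), a)


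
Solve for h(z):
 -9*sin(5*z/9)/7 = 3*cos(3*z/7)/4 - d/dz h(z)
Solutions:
 h(z) = C1 + 7*sin(3*z/7)/4 - 81*cos(5*z/9)/35


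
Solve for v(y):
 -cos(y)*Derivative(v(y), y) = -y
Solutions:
 v(y) = C1 + Integral(y/cos(y), y)


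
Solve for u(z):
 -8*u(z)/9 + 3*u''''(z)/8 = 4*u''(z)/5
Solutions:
 u(z) = C1*exp(-2*sqrt(10)*z*sqrt(6 + sqrt(111))/15) + C2*exp(2*sqrt(10)*z*sqrt(6 + sqrt(111))/15) + C3*sin(2*sqrt(10)*z*sqrt(-6 + sqrt(111))/15) + C4*cos(2*sqrt(10)*z*sqrt(-6 + sqrt(111))/15)


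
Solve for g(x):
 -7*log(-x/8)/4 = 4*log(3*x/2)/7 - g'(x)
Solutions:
 g(x) = C1 + 65*x*log(x)/28 + x*(-163*log(2) - 65 + 16*log(3) + 49*I*pi)/28


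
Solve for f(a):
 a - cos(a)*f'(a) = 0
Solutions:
 f(a) = C1 + Integral(a/cos(a), a)


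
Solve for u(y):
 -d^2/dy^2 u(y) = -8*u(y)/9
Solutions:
 u(y) = C1*exp(-2*sqrt(2)*y/3) + C2*exp(2*sqrt(2)*y/3)


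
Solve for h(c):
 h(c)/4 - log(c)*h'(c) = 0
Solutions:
 h(c) = C1*exp(li(c)/4)


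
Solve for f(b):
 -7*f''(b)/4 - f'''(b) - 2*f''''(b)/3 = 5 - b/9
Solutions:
 f(b) = C1 + C2*b + 2*b^3/189 - 638*b^2/441 + (C3*sin(sqrt(33)*b/4) + C4*cos(sqrt(33)*b/4))*exp(-3*b/4)


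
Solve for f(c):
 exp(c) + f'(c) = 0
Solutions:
 f(c) = C1 - exp(c)


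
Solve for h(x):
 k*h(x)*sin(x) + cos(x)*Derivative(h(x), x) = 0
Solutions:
 h(x) = C1*exp(k*log(cos(x)))


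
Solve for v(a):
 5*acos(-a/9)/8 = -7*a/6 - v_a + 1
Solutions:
 v(a) = C1 - 7*a^2/12 - 5*a*acos(-a/9)/8 + a - 5*sqrt(81 - a^2)/8


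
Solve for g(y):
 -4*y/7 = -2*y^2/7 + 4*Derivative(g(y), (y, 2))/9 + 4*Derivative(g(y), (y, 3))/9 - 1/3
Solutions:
 g(y) = C1 + C2*y + C3*exp(-y) + 3*y^4/56 - 3*y^3/7 + 93*y^2/56


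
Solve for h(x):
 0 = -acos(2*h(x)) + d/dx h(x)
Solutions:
 Integral(1/acos(2*_y), (_y, h(x))) = C1 + x


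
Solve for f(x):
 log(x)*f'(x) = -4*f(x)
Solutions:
 f(x) = C1*exp(-4*li(x))


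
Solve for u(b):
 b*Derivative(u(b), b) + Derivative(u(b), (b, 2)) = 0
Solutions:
 u(b) = C1 + C2*erf(sqrt(2)*b/2)


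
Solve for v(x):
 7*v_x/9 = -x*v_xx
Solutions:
 v(x) = C1 + C2*x^(2/9)


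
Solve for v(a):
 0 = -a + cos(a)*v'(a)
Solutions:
 v(a) = C1 + Integral(a/cos(a), a)


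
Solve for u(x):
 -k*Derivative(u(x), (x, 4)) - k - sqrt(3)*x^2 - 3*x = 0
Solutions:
 u(x) = C1 + C2*x + C3*x^2 + C4*x^3 - x^4/24 - sqrt(3)*x^6/(360*k) - x^5/(40*k)


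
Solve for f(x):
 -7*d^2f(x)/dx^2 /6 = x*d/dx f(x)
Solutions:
 f(x) = C1 + C2*erf(sqrt(21)*x/7)


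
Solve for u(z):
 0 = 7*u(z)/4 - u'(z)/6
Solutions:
 u(z) = C1*exp(21*z/2)


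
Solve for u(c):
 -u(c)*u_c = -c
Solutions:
 u(c) = -sqrt(C1 + c^2)
 u(c) = sqrt(C1 + c^2)


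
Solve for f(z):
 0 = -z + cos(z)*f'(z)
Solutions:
 f(z) = C1 + Integral(z/cos(z), z)


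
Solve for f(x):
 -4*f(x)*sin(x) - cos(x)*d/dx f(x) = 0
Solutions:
 f(x) = C1*cos(x)^4


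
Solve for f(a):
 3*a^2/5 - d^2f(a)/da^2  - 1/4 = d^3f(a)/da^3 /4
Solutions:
 f(a) = C1 + C2*a + C3*exp(-4*a) + a^4/20 - a^3/20 - 7*a^2/80


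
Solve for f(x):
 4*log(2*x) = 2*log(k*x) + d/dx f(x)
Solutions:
 f(x) = C1 + 2*x*(-log(k) - 1 + 2*log(2)) + 2*x*log(x)


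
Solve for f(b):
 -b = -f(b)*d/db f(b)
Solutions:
 f(b) = -sqrt(C1 + b^2)
 f(b) = sqrt(C1 + b^2)


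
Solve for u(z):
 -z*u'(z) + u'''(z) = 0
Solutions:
 u(z) = C1 + Integral(C2*airyai(z) + C3*airybi(z), z)


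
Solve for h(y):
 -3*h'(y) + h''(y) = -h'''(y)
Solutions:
 h(y) = C1 + C2*exp(y*(-1 + sqrt(13))/2) + C3*exp(-y*(1 + sqrt(13))/2)


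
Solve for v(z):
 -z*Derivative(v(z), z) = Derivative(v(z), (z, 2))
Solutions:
 v(z) = C1 + C2*erf(sqrt(2)*z/2)


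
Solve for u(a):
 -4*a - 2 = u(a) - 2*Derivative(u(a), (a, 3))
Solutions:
 u(a) = C3*exp(2^(2/3)*a/2) - 4*a + (C1*sin(2^(2/3)*sqrt(3)*a/4) + C2*cos(2^(2/3)*sqrt(3)*a/4))*exp(-2^(2/3)*a/4) - 2


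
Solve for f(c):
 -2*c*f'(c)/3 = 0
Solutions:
 f(c) = C1


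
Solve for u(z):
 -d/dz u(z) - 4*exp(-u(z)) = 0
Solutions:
 u(z) = log(C1 - 4*z)


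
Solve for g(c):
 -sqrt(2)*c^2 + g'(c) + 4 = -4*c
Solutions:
 g(c) = C1 + sqrt(2)*c^3/3 - 2*c^2 - 4*c


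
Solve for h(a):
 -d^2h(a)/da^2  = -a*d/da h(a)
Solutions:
 h(a) = C1 + C2*erfi(sqrt(2)*a/2)


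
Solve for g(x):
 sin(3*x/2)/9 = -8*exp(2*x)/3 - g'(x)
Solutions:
 g(x) = C1 - 4*exp(2*x)/3 + 2*cos(3*x/2)/27


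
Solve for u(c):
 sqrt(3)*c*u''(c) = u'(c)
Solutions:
 u(c) = C1 + C2*c^(sqrt(3)/3 + 1)


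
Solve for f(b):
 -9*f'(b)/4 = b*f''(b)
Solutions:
 f(b) = C1 + C2/b^(5/4)


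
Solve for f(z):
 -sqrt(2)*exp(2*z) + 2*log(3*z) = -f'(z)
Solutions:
 f(z) = C1 - 2*z*log(z) + 2*z*(1 - log(3)) + sqrt(2)*exp(2*z)/2


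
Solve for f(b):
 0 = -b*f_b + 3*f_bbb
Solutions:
 f(b) = C1 + Integral(C2*airyai(3^(2/3)*b/3) + C3*airybi(3^(2/3)*b/3), b)


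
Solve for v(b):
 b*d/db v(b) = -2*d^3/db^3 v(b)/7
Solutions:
 v(b) = C1 + Integral(C2*airyai(-2^(2/3)*7^(1/3)*b/2) + C3*airybi(-2^(2/3)*7^(1/3)*b/2), b)


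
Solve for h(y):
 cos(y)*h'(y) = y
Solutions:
 h(y) = C1 + Integral(y/cos(y), y)


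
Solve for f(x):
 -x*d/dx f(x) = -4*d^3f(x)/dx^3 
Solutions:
 f(x) = C1 + Integral(C2*airyai(2^(1/3)*x/2) + C3*airybi(2^(1/3)*x/2), x)


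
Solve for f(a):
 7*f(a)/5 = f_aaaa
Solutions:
 f(a) = C1*exp(-5^(3/4)*7^(1/4)*a/5) + C2*exp(5^(3/4)*7^(1/4)*a/5) + C3*sin(5^(3/4)*7^(1/4)*a/5) + C4*cos(5^(3/4)*7^(1/4)*a/5)


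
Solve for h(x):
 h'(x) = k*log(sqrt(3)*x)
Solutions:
 h(x) = C1 + k*x*log(x) - k*x + k*x*log(3)/2


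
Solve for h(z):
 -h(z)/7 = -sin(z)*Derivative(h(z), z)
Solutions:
 h(z) = C1*(cos(z) - 1)^(1/14)/(cos(z) + 1)^(1/14)


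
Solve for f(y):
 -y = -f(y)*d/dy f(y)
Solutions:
 f(y) = -sqrt(C1 + y^2)
 f(y) = sqrt(C1 + y^2)


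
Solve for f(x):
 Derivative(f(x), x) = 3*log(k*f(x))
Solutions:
 li(k*f(x))/k = C1 + 3*x


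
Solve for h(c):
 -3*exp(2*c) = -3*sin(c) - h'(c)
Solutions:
 h(c) = C1 + 3*exp(2*c)/2 + 3*cos(c)


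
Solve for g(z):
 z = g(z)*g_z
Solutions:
 g(z) = -sqrt(C1 + z^2)
 g(z) = sqrt(C1 + z^2)


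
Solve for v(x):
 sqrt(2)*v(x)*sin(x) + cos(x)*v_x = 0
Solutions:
 v(x) = C1*cos(x)^(sqrt(2))


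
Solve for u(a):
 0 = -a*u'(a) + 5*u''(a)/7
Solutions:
 u(a) = C1 + C2*erfi(sqrt(70)*a/10)


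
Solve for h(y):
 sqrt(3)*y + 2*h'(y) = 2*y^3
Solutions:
 h(y) = C1 + y^4/4 - sqrt(3)*y^2/4


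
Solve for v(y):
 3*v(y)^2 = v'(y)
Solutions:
 v(y) = -1/(C1 + 3*y)


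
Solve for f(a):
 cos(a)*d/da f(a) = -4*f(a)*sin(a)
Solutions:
 f(a) = C1*cos(a)^4


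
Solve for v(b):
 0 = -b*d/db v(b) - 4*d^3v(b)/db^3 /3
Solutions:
 v(b) = C1 + Integral(C2*airyai(-6^(1/3)*b/2) + C3*airybi(-6^(1/3)*b/2), b)


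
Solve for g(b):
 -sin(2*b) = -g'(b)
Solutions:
 g(b) = C1 - cos(2*b)/2


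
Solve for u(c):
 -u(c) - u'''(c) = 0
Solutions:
 u(c) = C3*exp(-c) + (C1*sin(sqrt(3)*c/2) + C2*cos(sqrt(3)*c/2))*exp(c/2)


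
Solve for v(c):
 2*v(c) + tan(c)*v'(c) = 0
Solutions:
 v(c) = C1/sin(c)^2


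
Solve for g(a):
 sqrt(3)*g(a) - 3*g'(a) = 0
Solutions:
 g(a) = C1*exp(sqrt(3)*a/3)


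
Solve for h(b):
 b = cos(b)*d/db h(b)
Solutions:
 h(b) = C1 + Integral(b/cos(b), b)


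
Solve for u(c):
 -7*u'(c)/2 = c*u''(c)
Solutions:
 u(c) = C1 + C2/c^(5/2)


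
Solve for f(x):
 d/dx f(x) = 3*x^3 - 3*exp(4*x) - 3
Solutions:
 f(x) = C1 + 3*x^4/4 - 3*x - 3*exp(4*x)/4


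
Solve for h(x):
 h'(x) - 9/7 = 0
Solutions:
 h(x) = C1 + 9*x/7


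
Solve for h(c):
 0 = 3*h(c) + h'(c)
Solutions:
 h(c) = C1*exp(-3*c)


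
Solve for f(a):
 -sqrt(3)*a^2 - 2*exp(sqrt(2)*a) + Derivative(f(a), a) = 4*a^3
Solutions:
 f(a) = C1 + a^4 + sqrt(3)*a^3/3 + sqrt(2)*exp(sqrt(2)*a)


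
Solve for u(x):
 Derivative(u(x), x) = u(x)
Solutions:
 u(x) = C1*exp(x)


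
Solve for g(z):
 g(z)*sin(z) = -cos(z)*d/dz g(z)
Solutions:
 g(z) = C1*cos(z)


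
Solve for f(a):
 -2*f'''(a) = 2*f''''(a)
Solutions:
 f(a) = C1 + C2*a + C3*a^2 + C4*exp(-a)


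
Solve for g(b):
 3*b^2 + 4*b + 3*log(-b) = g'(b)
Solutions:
 g(b) = C1 + b^3 + 2*b^2 + 3*b*log(-b) - 3*b


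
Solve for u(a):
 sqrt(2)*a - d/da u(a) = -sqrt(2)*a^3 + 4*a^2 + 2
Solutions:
 u(a) = C1 + sqrt(2)*a^4/4 - 4*a^3/3 + sqrt(2)*a^2/2 - 2*a


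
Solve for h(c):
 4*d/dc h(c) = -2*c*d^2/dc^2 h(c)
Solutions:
 h(c) = C1 + C2/c


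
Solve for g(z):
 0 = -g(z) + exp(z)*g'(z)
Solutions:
 g(z) = C1*exp(-exp(-z))


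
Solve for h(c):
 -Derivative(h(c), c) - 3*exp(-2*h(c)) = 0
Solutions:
 h(c) = log(-sqrt(C1 - 6*c))
 h(c) = log(C1 - 6*c)/2


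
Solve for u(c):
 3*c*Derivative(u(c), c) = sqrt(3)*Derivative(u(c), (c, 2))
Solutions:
 u(c) = C1 + C2*erfi(sqrt(2)*3^(1/4)*c/2)


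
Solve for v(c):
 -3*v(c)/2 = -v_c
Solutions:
 v(c) = C1*exp(3*c/2)


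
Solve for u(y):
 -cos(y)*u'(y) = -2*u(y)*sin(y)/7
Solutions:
 u(y) = C1/cos(y)^(2/7)


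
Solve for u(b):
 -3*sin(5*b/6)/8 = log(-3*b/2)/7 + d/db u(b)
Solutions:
 u(b) = C1 - b*log(-b)/7 - b*log(3)/7 + b*log(2)/7 + b/7 + 9*cos(5*b/6)/20


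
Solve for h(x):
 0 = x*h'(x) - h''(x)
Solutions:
 h(x) = C1 + C2*erfi(sqrt(2)*x/2)


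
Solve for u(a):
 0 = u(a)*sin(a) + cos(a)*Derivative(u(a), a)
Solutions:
 u(a) = C1*cos(a)


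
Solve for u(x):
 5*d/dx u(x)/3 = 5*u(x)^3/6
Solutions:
 u(x) = -sqrt(-1/(C1 + x))
 u(x) = sqrt(-1/(C1 + x))


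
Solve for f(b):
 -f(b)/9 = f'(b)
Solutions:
 f(b) = C1*exp(-b/9)


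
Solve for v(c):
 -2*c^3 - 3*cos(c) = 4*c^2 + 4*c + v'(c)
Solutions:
 v(c) = C1 - c^4/2 - 4*c^3/3 - 2*c^2 - 3*sin(c)


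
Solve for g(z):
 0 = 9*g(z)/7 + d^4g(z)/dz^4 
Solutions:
 g(z) = (C1*sin(sqrt(6)*7^(3/4)*z/14) + C2*cos(sqrt(6)*7^(3/4)*z/14))*exp(-sqrt(6)*7^(3/4)*z/14) + (C3*sin(sqrt(6)*7^(3/4)*z/14) + C4*cos(sqrt(6)*7^(3/4)*z/14))*exp(sqrt(6)*7^(3/4)*z/14)


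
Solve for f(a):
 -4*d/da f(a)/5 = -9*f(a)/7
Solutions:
 f(a) = C1*exp(45*a/28)


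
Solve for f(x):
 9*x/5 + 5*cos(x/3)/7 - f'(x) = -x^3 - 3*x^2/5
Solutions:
 f(x) = C1 + x^4/4 + x^3/5 + 9*x^2/10 + 15*sin(x/3)/7


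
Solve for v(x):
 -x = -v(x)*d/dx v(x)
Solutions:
 v(x) = -sqrt(C1 + x^2)
 v(x) = sqrt(C1 + x^2)


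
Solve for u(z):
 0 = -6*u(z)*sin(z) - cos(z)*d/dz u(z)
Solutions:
 u(z) = C1*cos(z)^6


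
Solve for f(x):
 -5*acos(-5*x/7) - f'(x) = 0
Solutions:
 f(x) = C1 - 5*x*acos(-5*x/7) - sqrt(49 - 25*x^2)


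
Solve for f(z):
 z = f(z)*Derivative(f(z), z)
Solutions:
 f(z) = -sqrt(C1 + z^2)
 f(z) = sqrt(C1 + z^2)


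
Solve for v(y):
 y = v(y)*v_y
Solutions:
 v(y) = -sqrt(C1 + y^2)
 v(y) = sqrt(C1 + y^2)


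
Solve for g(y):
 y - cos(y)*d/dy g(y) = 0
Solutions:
 g(y) = C1 + Integral(y/cos(y), y)


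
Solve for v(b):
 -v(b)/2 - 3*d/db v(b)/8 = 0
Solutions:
 v(b) = C1*exp(-4*b/3)


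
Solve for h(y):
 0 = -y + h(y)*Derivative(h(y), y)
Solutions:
 h(y) = -sqrt(C1 + y^2)
 h(y) = sqrt(C1 + y^2)


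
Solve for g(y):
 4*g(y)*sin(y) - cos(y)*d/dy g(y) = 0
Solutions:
 g(y) = C1/cos(y)^4


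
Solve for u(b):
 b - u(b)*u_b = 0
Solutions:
 u(b) = -sqrt(C1 + b^2)
 u(b) = sqrt(C1 + b^2)


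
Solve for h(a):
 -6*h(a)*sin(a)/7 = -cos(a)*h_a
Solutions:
 h(a) = C1/cos(a)^(6/7)


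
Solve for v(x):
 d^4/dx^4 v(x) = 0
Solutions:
 v(x) = C1 + C2*x + C3*x^2 + C4*x^3


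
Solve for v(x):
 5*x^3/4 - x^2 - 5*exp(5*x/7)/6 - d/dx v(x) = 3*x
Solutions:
 v(x) = C1 + 5*x^4/16 - x^3/3 - 3*x^2/2 - 7*exp(5*x/7)/6


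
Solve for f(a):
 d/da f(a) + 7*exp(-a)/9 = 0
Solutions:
 f(a) = C1 + 7*exp(-a)/9


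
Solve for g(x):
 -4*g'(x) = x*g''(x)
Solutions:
 g(x) = C1 + C2/x^3


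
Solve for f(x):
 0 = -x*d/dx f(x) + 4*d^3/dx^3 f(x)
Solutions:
 f(x) = C1 + Integral(C2*airyai(2^(1/3)*x/2) + C3*airybi(2^(1/3)*x/2), x)


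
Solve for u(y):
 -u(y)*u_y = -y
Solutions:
 u(y) = -sqrt(C1 + y^2)
 u(y) = sqrt(C1 + y^2)


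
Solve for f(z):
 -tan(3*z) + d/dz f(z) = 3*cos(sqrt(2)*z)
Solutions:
 f(z) = C1 - log(cos(3*z))/3 + 3*sqrt(2)*sin(sqrt(2)*z)/2


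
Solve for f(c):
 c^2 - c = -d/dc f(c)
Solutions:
 f(c) = C1 - c^3/3 + c^2/2


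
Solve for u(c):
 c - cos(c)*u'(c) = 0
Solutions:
 u(c) = C1 + Integral(c/cos(c), c)


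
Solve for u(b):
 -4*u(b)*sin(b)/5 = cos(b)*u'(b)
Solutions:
 u(b) = C1*cos(b)^(4/5)


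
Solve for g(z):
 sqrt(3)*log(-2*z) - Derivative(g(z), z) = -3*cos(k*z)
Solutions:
 g(z) = C1 + sqrt(3)*z*(log(-z) - 1) + sqrt(3)*z*log(2) + 3*Piecewise((sin(k*z)/k, Ne(k, 0)), (z, True))


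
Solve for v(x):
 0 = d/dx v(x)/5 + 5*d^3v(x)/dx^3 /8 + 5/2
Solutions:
 v(x) = C1 + C2*sin(2*sqrt(2)*x/5) + C3*cos(2*sqrt(2)*x/5) - 25*x/2


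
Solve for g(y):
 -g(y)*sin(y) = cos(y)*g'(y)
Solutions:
 g(y) = C1*cos(y)


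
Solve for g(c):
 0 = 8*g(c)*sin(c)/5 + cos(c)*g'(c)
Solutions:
 g(c) = C1*cos(c)^(8/5)


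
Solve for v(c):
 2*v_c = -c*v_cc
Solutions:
 v(c) = C1 + C2/c


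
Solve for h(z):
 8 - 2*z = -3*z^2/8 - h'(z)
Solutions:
 h(z) = C1 - z^3/8 + z^2 - 8*z


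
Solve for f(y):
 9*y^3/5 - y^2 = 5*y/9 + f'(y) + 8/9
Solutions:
 f(y) = C1 + 9*y^4/20 - y^3/3 - 5*y^2/18 - 8*y/9


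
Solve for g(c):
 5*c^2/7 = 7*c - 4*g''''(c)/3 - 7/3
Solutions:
 g(c) = C1 + C2*c + C3*c^2 + C4*c^3 - c^6/672 + 7*c^5/160 - 7*c^4/96


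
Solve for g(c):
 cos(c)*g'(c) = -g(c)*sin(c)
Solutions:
 g(c) = C1*cos(c)


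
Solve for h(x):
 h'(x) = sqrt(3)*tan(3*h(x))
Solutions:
 h(x) = -asin(C1*exp(3*sqrt(3)*x))/3 + pi/3
 h(x) = asin(C1*exp(3*sqrt(3)*x))/3


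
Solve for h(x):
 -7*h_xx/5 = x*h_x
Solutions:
 h(x) = C1 + C2*erf(sqrt(70)*x/14)


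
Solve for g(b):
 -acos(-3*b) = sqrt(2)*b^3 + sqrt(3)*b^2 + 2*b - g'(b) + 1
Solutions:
 g(b) = C1 + sqrt(2)*b^4/4 + sqrt(3)*b^3/3 + b^2 + b*acos(-3*b) + b + sqrt(1 - 9*b^2)/3


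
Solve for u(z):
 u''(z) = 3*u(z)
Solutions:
 u(z) = C1*exp(-sqrt(3)*z) + C2*exp(sqrt(3)*z)


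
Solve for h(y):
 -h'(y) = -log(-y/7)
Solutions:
 h(y) = C1 + y*log(-y) + y*(-log(7) - 1)


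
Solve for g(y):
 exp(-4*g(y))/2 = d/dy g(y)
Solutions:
 g(y) = log(-I*(C1 + 2*y)^(1/4))
 g(y) = log(I*(C1 + 2*y)^(1/4))
 g(y) = log(-(C1 + 2*y)^(1/4))
 g(y) = log(C1 + 2*y)/4


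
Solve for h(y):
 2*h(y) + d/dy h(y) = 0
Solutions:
 h(y) = C1*exp(-2*y)


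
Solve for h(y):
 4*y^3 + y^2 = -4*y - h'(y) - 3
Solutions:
 h(y) = C1 - y^4 - y^3/3 - 2*y^2 - 3*y


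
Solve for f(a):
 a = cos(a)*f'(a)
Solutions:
 f(a) = C1 + Integral(a/cos(a), a)


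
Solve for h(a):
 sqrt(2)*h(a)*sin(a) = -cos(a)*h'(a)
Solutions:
 h(a) = C1*cos(a)^(sqrt(2))


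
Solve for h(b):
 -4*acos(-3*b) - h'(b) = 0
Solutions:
 h(b) = C1 - 4*b*acos(-3*b) - 4*sqrt(1 - 9*b^2)/3


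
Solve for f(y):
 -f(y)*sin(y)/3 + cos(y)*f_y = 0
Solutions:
 f(y) = C1/cos(y)^(1/3)


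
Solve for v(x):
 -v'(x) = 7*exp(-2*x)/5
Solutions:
 v(x) = C1 + 7*exp(-2*x)/10


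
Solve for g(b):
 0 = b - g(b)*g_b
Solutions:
 g(b) = -sqrt(C1 + b^2)
 g(b) = sqrt(C1 + b^2)


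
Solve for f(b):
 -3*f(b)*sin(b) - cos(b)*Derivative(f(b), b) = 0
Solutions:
 f(b) = C1*cos(b)^3


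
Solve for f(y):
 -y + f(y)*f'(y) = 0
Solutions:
 f(y) = -sqrt(C1 + y^2)
 f(y) = sqrt(C1 + y^2)


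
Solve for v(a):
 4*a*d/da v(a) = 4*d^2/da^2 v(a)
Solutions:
 v(a) = C1 + C2*erfi(sqrt(2)*a/2)


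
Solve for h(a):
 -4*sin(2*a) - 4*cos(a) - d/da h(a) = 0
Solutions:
 h(a) = C1 - 4*sin(a) + 2*cos(2*a)


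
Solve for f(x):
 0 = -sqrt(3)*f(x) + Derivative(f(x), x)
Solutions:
 f(x) = C1*exp(sqrt(3)*x)


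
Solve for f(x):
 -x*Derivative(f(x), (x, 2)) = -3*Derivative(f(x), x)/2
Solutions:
 f(x) = C1 + C2*x^(5/2)


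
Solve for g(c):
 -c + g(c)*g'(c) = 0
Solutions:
 g(c) = -sqrt(C1 + c^2)
 g(c) = sqrt(C1 + c^2)


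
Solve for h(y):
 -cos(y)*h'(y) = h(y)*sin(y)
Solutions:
 h(y) = C1*cos(y)


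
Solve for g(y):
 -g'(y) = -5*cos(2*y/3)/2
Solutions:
 g(y) = C1 + 15*sin(2*y/3)/4


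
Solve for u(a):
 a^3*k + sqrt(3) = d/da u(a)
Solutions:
 u(a) = C1 + a^4*k/4 + sqrt(3)*a


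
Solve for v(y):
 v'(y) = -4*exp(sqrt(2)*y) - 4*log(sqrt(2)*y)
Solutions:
 v(y) = C1 - 4*y*log(y) + 2*y*(2 - log(2)) - 2*sqrt(2)*exp(sqrt(2)*y)


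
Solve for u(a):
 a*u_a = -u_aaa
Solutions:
 u(a) = C1 + Integral(C2*airyai(-a) + C3*airybi(-a), a)


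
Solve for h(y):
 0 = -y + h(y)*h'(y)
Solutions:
 h(y) = -sqrt(C1 + y^2)
 h(y) = sqrt(C1 + y^2)


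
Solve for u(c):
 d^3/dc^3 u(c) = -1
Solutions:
 u(c) = C1 + C2*c + C3*c^2 - c^3/6


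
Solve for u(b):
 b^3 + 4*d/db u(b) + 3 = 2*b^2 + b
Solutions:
 u(b) = C1 - b^4/16 + b^3/6 + b^2/8 - 3*b/4


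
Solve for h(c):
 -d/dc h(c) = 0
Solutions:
 h(c) = C1


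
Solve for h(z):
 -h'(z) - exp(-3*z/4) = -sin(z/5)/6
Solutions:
 h(z) = C1 - 5*cos(z/5)/6 + 4*exp(-3*z/4)/3


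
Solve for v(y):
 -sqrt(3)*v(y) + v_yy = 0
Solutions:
 v(y) = C1*exp(-3^(1/4)*y) + C2*exp(3^(1/4)*y)


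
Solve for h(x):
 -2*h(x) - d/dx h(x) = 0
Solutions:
 h(x) = C1*exp(-2*x)


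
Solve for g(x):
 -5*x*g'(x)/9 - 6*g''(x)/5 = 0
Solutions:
 g(x) = C1 + C2*erf(5*sqrt(3)*x/18)


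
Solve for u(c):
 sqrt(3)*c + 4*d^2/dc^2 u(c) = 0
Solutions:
 u(c) = C1 + C2*c - sqrt(3)*c^3/24


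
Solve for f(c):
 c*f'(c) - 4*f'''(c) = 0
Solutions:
 f(c) = C1 + Integral(C2*airyai(2^(1/3)*c/2) + C3*airybi(2^(1/3)*c/2), c)


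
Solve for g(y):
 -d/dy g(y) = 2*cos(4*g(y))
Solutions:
 g(y) = -asin((C1 + exp(16*y))/(C1 - exp(16*y)))/4 + pi/4
 g(y) = asin((C1 + exp(16*y))/(C1 - exp(16*y)))/4


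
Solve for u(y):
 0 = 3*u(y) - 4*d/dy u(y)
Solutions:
 u(y) = C1*exp(3*y/4)


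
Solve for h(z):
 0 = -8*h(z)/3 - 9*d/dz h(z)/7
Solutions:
 h(z) = C1*exp(-56*z/27)


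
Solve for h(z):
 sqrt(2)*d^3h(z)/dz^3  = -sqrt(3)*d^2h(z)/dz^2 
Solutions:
 h(z) = C1 + C2*z + C3*exp(-sqrt(6)*z/2)


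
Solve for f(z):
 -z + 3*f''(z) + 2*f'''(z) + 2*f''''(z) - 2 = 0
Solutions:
 f(z) = C1 + C2*z + z^3/18 + 2*z^2/9 + (C3*sin(sqrt(5)*z/2) + C4*cos(sqrt(5)*z/2))*exp(-z/2)


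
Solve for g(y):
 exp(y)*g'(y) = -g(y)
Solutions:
 g(y) = C1*exp(exp(-y))


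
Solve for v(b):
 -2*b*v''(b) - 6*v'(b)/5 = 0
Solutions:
 v(b) = C1 + C2*b^(2/5)


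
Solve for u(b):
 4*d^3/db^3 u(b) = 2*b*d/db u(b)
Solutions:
 u(b) = C1 + Integral(C2*airyai(2^(2/3)*b/2) + C3*airybi(2^(2/3)*b/2), b)


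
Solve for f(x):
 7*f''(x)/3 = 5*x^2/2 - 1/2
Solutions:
 f(x) = C1 + C2*x + 5*x^4/56 - 3*x^2/28


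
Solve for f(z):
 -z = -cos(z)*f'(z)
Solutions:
 f(z) = C1 + Integral(z/cos(z), z)


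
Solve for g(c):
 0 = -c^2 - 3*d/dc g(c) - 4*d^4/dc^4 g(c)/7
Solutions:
 g(c) = C1 + C4*exp(-42^(1/3)*c/2) - c^3/9 + (C2*sin(14^(1/3)*3^(5/6)*c/4) + C3*cos(14^(1/3)*3^(5/6)*c/4))*exp(42^(1/3)*c/4)


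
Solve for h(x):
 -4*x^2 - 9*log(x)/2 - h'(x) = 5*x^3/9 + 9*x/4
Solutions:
 h(x) = C1 - 5*x^4/36 - 4*x^3/3 - 9*x^2/8 - 9*x*log(x)/2 + 9*x/2


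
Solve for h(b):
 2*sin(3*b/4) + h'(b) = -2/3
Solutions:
 h(b) = C1 - 2*b/3 + 8*cos(3*b/4)/3


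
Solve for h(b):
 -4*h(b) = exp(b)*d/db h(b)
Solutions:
 h(b) = C1*exp(4*exp(-b))


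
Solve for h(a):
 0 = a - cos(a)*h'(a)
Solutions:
 h(a) = C1 + Integral(a/cos(a), a)


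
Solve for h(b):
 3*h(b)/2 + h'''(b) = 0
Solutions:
 h(b) = C3*exp(-2^(2/3)*3^(1/3)*b/2) + (C1*sin(2^(2/3)*3^(5/6)*b/4) + C2*cos(2^(2/3)*3^(5/6)*b/4))*exp(2^(2/3)*3^(1/3)*b/4)


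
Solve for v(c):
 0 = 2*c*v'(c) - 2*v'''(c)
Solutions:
 v(c) = C1 + Integral(C2*airyai(c) + C3*airybi(c), c)


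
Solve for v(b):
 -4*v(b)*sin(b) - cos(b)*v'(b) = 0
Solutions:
 v(b) = C1*cos(b)^4


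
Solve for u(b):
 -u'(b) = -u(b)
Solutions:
 u(b) = C1*exp(b)


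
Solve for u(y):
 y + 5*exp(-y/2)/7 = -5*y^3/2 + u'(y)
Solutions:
 u(y) = C1 + 5*y^4/8 + y^2/2 - 10*exp(-y/2)/7


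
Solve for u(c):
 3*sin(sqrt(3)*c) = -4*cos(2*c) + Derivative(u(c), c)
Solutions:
 u(c) = C1 + 2*sin(2*c) - sqrt(3)*cos(sqrt(3)*c)


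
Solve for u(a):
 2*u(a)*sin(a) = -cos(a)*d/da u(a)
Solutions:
 u(a) = C1*cos(a)^2


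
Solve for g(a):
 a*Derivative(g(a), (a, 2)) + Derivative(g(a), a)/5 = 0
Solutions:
 g(a) = C1 + C2*a^(4/5)


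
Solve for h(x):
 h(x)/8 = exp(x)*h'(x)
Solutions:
 h(x) = C1*exp(-exp(-x)/8)


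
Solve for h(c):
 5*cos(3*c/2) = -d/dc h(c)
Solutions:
 h(c) = C1 - 10*sin(3*c/2)/3


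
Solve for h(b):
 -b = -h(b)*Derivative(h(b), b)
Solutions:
 h(b) = -sqrt(C1 + b^2)
 h(b) = sqrt(C1 + b^2)


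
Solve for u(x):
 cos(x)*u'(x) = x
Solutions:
 u(x) = C1 + Integral(x/cos(x), x)


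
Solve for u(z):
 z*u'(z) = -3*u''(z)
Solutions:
 u(z) = C1 + C2*erf(sqrt(6)*z/6)


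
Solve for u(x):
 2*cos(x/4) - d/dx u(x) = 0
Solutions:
 u(x) = C1 + 8*sin(x/4)


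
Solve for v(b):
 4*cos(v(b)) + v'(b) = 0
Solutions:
 v(b) = pi - asin((C1 + exp(8*b))/(C1 - exp(8*b)))
 v(b) = asin((C1 + exp(8*b))/(C1 - exp(8*b)))


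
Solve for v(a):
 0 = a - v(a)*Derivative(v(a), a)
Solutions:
 v(a) = -sqrt(C1 + a^2)
 v(a) = sqrt(C1 + a^2)


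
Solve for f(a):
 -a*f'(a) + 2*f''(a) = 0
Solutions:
 f(a) = C1 + C2*erfi(a/2)


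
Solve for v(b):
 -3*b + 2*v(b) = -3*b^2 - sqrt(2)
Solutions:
 v(b) = -3*b^2/2 + 3*b/2 - sqrt(2)/2


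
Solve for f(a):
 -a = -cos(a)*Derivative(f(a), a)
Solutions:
 f(a) = C1 + Integral(a/cos(a), a)


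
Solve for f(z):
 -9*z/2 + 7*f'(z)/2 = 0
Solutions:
 f(z) = C1 + 9*z^2/14


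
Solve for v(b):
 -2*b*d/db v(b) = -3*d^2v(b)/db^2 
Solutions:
 v(b) = C1 + C2*erfi(sqrt(3)*b/3)


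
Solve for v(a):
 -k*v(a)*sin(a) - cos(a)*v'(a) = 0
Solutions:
 v(a) = C1*exp(k*log(cos(a)))


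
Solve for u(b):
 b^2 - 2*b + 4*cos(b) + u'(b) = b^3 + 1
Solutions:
 u(b) = C1 + b^4/4 - b^3/3 + b^2 + b - 4*sin(b)


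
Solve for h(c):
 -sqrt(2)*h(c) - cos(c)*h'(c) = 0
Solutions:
 h(c) = C1*(sin(c) - 1)^(sqrt(2)/2)/(sin(c) + 1)^(sqrt(2)/2)


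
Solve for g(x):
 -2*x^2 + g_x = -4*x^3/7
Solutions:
 g(x) = C1 - x^4/7 + 2*x^3/3


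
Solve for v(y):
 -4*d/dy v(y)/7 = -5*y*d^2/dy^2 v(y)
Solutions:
 v(y) = C1 + C2*y^(39/35)


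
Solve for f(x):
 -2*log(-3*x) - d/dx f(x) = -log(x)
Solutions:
 f(x) = C1 - x*log(x) + x*(-2*log(3) + 1 - 2*I*pi)


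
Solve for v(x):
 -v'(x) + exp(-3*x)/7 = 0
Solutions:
 v(x) = C1 - exp(-3*x)/21


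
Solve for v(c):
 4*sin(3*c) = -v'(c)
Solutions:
 v(c) = C1 + 4*cos(3*c)/3


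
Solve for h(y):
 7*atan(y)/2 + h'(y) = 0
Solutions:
 h(y) = C1 - 7*y*atan(y)/2 + 7*log(y^2 + 1)/4


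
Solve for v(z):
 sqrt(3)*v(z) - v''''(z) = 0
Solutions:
 v(z) = C1*exp(-3^(1/8)*z) + C2*exp(3^(1/8)*z) + C3*sin(3^(1/8)*z) + C4*cos(3^(1/8)*z)


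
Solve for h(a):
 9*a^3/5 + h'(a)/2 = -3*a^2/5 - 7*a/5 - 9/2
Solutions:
 h(a) = C1 - 9*a^4/10 - 2*a^3/5 - 7*a^2/5 - 9*a


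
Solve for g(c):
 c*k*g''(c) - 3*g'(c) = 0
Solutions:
 g(c) = C1 + c^(((re(k) + 3)*re(k) + im(k)^2)/(re(k)^2 + im(k)^2))*(C2*sin(3*log(c)*Abs(im(k))/(re(k)^2 + im(k)^2)) + C3*cos(3*log(c)*im(k)/(re(k)^2 + im(k)^2)))


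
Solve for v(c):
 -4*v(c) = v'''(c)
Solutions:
 v(c) = C3*exp(-2^(2/3)*c) + (C1*sin(2^(2/3)*sqrt(3)*c/2) + C2*cos(2^(2/3)*sqrt(3)*c/2))*exp(2^(2/3)*c/2)


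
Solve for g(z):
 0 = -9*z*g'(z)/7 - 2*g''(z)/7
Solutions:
 g(z) = C1 + C2*erf(3*z/2)


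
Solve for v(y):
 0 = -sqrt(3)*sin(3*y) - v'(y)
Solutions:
 v(y) = C1 + sqrt(3)*cos(3*y)/3


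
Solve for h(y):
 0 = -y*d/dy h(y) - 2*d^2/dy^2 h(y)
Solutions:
 h(y) = C1 + C2*erf(y/2)


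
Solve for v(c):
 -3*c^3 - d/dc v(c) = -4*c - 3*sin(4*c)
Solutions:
 v(c) = C1 - 3*c^4/4 + 2*c^2 - 3*cos(4*c)/4


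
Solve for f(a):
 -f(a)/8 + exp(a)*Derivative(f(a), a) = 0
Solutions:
 f(a) = C1*exp(-exp(-a)/8)


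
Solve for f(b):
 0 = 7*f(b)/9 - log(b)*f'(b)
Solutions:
 f(b) = C1*exp(7*li(b)/9)


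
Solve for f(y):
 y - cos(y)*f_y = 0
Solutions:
 f(y) = C1 + Integral(y/cos(y), y)


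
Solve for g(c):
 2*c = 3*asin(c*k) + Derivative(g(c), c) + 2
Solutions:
 g(c) = C1 + c^2 - 2*c - 3*Piecewise((c*asin(c*k) + sqrt(-c^2*k^2 + 1)/k, Ne(k, 0)), (0, True))


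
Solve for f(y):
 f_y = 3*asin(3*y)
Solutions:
 f(y) = C1 + 3*y*asin(3*y) + sqrt(1 - 9*y^2)


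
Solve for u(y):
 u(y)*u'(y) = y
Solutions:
 u(y) = -sqrt(C1 + y^2)
 u(y) = sqrt(C1 + y^2)


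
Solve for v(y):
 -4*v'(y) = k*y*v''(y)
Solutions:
 v(y) = C1 + y^(((re(k) - 4)*re(k) + im(k)^2)/(re(k)^2 + im(k)^2))*(C2*sin(4*log(y)*Abs(im(k))/(re(k)^2 + im(k)^2)) + C3*cos(4*log(y)*im(k)/(re(k)^2 + im(k)^2)))


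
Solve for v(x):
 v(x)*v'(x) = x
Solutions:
 v(x) = -sqrt(C1 + x^2)
 v(x) = sqrt(C1 + x^2)


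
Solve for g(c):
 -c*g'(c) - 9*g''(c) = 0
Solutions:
 g(c) = C1 + C2*erf(sqrt(2)*c/6)


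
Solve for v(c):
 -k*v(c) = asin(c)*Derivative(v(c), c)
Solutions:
 v(c) = C1*exp(-k*Integral(1/asin(c), c))


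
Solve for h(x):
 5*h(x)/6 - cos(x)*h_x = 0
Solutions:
 h(x) = C1*(sin(x) + 1)^(5/12)/(sin(x) - 1)^(5/12)


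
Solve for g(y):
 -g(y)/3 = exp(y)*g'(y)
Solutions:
 g(y) = C1*exp(exp(-y)/3)


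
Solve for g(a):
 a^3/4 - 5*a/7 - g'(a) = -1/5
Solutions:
 g(a) = C1 + a^4/16 - 5*a^2/14 + a/5


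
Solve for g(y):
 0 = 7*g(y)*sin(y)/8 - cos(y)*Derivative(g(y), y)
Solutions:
 g(y) = C1/cos(y)^(7/8)


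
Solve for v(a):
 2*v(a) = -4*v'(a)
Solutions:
 v(a) = C1*exp(-a/2)


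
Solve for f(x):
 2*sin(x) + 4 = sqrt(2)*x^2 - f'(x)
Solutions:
 f(x) = C1 + sqrt(2)*x^3/3 - 4*x + 2*cos(x)


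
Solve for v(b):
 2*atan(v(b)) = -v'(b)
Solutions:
 Integral(1/atan(_y), (_y, v(b))) = C1 - 2*b


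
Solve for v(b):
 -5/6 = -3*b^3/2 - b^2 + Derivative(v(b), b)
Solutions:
 v(b) = C1 + 3*b^4/8 + b^3/3 - 5*b/6


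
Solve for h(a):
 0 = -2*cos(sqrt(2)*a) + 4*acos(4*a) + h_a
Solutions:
 h(a) = C1 - 4*a*acos(4*a) + sqrt(1 - 16*a^2) + sqrt(2)*sin(sqrt(2)*a)


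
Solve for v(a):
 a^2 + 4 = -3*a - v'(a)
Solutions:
 v(a) = C1 - a^3/3 - 3*a^2/2 - 4*a


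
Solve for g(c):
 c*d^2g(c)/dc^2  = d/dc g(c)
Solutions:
 g(c) = C1 + C2*c^2


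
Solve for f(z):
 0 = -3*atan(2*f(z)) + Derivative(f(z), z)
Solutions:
 Integral(1/atan(2*_y), (_y, f(z))) = C1 + 3*z


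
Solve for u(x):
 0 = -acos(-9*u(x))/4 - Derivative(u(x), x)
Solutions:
 Integral(1/acos(-9*_y), (_y, u(x))) = C1 - x/4


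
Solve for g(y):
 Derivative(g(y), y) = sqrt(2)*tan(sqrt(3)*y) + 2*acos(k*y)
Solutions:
 g(y) = C1 + 2*Piecewise((y*acos(k*y) - sqrt(-k^2*y^2 + 1)/k, Ne(k, 0)), (pi*y/2, True)) - sqrt(6)*log(cos(sqrt(3)*y))/3


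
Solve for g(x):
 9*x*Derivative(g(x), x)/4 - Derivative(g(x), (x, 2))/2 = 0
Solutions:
 g(x) = C1 + C2*erfi(3*x/2)


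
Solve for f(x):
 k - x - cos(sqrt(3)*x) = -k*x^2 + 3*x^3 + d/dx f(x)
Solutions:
 f(x) = C1 + k*x^3/3 + k*x - 3*x^4/4 - x^2/2 - sqrt(3)*sin(sqrt(3)*x)/3


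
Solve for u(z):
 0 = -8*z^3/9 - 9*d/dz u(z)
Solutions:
 u(z) = C1 - 2*z^4/81


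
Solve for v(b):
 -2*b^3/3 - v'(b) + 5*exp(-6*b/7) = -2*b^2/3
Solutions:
 v(b) = C1 - b^4/6 + 2*b^3/9 - 35*exp(-6*b/7)/6


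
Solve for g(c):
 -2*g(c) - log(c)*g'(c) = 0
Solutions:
 g(c) = C1*exp(-2*li(c))


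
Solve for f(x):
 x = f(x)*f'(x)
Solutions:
 f(x) = -sqrt(C1 + x^2)
 f(x) = sqrt(C1 + x^2)


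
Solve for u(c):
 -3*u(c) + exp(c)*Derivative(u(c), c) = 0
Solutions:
 u(c) = C1*exp(-3*exp(-c))


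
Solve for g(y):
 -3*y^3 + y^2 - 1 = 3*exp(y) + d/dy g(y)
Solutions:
 g(y) = C1 - 3*y^4/4 + y^3/3 - y - 3*exp(y)


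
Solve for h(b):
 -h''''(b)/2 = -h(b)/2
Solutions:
 h(b) = C1*exp(-b) + C2*exp(b) + C3*sin(b) + C4*cos(b)


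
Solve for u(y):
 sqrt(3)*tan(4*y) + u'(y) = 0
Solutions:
 u(y) = C1 + sqrt(3)*log(cos(4*y))/4


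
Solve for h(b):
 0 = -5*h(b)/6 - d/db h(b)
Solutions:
 h(b) = C1*exp(-5*b/6)


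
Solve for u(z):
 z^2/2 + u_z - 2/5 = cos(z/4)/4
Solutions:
 u(z) = C1 - z^3/6 + 2*z/5 + sin(z/4)


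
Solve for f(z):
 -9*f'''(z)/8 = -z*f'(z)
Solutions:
 f(z) = C1 + Integral(C2*airyai(2*3^(1/3)*z/3) + C3*airybi(2*3^(1/3)*z/3), z)


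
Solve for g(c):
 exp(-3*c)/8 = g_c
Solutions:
 g(c) = C1 - exp(-3*c)/24


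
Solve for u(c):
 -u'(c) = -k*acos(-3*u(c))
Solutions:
 Integral(1/acos(-3*_y), (_y, u(c))) = C1 + c*k


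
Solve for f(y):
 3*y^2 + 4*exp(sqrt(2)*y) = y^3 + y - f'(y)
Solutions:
 f(y) = C1 + y^4/4 - y^3 + y^2/2 - 2*sqrt(2)*exp(sqrt(2)*y)


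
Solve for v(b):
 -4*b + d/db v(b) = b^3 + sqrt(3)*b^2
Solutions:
 v(b) = C1 + b^4/4 + sqrt(3)*b^3/3 + 2*b^2


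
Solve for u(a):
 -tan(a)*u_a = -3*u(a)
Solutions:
 u(a) = C1*sin(a)^3


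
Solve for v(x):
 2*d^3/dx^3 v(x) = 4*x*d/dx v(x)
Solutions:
 v(x) = C1 + Integral(C2*airyai(2^(1/3)*x) + C3*airybi(2^(1/3)*x), x)


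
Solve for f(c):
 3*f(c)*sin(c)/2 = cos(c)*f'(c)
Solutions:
 f(c) = C1/cos(c)^(3/2)


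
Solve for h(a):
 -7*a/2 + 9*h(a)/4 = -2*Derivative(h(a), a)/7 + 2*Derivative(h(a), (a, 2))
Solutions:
 h(a) = C1*exp(a*(2 - sqrt(886))/28) + C2*exp(a*(2 + sqrt(886))/28) + 14*a/9 - 16/81


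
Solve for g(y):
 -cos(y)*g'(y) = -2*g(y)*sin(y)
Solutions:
 g(y) = C1/cos(y)^2


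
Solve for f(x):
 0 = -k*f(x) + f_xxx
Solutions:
 f(x) = C1*exp(k^(1/3)*x) + C2*exp(k^(1/3)*x*(-1 + sqrt(3)*I)/2) + C3*exp(-k^(1/3)*x*(1 + sqrt(3)*I)/2)


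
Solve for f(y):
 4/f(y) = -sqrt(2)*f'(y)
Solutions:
 f(y) = -sqrt(C1 - 4*sqrt(2)*y)
 f(y) = sqrt(C1 - 4*sqrt(2)*y)


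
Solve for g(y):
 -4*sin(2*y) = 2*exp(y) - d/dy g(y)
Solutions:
 g(y) = C1 + 2*exp(y) - 2*cos(2*y)


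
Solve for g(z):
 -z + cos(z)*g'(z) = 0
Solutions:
 g(z) = C1 + Integral(z/cos(z), z)


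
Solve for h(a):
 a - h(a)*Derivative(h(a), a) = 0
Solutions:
 h(a) = -sqrt(C1 + a^2)
 h(a) = sqrt(C1 + a^2)


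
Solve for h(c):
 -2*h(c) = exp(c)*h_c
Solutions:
 h(c) = C1*exp(2*exp(-c))


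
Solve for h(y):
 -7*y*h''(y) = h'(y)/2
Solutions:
 h(y) = C1 + C2*y^(13/14)


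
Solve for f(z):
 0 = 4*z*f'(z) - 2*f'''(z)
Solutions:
 f(z) = C1 + Integral(C2*airyai(2^(1/3)*z) + C3*airybi(2^(1/3)*z), z)


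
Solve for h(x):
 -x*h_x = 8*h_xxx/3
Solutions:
 h(x) = C1 + Integral(C2*airyai(-3^(1/3)*x/2) + C3*airybi(-3^(1/3)*x/2), x)


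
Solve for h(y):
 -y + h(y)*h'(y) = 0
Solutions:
 h(y) = -sqrt(C1 + y^2)
 h(y) = sqrt(C1 + y^2)


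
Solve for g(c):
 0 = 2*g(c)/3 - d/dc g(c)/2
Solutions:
 g(c) = C1*exp(4*c/3)


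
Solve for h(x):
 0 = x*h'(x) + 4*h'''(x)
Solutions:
 h(x) = C1 + Integral(C2*airyai(-2^(1/3)*x/2) + C3*airybi(-2^(1/3)*x/2), x)


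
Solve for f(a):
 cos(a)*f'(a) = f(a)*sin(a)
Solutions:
 f(a) = C1/cos(a)


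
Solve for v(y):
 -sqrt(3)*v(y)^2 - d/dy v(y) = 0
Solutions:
 v(y) = 1/(C1 + sqrt(3)*y)


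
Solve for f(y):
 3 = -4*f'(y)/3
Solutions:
 f(y) = C1 - 9*y/4


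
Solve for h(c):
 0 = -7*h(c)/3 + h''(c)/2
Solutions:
 h(c) = C1*exp(-sqrt(42)*c/3) + C2*exp(sqrt(42)*c/3)


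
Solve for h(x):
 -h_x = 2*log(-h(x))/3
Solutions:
 -li(-h(x)) = C1 - 2*x/3


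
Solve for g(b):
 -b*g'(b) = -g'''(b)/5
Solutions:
 g(b) = C1 + Integral(C2*airyai(5^(1/3)*b) + C3*airybi(5^(1/3)*b), b)


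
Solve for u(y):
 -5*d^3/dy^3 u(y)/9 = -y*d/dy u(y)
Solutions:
 u(y) = C1 + Integral(C2*airyai(15^(2/3)*y/5) + C3*airybi(15^(2/3)*y/5), y)


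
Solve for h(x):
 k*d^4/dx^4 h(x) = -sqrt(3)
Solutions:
 h(x) = C1 + C2*x + C3*x^2 + C4*x^3 - sqrt(3)*x^4/(24*k)


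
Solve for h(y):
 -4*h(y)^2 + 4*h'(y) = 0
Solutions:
 h(y) = -1/(C1 + y)


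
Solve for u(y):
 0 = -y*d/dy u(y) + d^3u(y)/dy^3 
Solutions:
 u(y) = C1 + Integral(C2*airyai(y) + C3*airybi(y), y)
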